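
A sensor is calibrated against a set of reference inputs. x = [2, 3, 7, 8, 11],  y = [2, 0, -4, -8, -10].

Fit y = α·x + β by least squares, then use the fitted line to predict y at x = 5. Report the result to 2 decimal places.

ŷ = -2.38

The normal equations are: 247·α + 31·β = -198;  31·α + 5·β = -20.
Eliminating β: 5·(row 1) − 31·(row 2) gives 274·α = 5·(-198) − 31·(-20) = -370, so α = -185/137.
Then β = ((-20) − 31·(-185/137))/5 = 599/137.
At x = 5: ŷ = (-185/137)·(5) + (599/137)·(1) = -326/137.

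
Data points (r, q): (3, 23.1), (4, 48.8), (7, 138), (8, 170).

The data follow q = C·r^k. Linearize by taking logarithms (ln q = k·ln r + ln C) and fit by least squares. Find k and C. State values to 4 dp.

Linearized form: ln q = k·ln r + ln C. From the 4 transformed points,
Over the data: Σln r = 6.5103, Σ(ln r)² = 11.2394, Σln q = 17.0906, Σln r·ln q = 29.1066.
Normal system: [[11.2394, 6.5103]; [6.5103, 4]]·[k, ln C]ᵀ = [29.1066, 17.0906]ᵀ.
Slope k = (n·Σln r·ln q − Σln r·Σln q)/(n·Σ(ln r)² − (Σln r)²) = (4·29.1066 − 6.5103·17.0906)/2.5742 = 2.00532; ln C = (Σln q − k·Σln r)/n = 1.00886, so C = exp(1.00886) = 2.74247.

k = 2.0053, C = 2.7425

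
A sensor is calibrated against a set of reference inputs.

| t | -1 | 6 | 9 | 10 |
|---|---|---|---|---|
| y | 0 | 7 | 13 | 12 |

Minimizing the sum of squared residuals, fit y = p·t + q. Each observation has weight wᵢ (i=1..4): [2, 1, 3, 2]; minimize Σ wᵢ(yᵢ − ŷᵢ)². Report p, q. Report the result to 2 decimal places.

The normal system XᵀWX·[p, q]ᵀ = XᵀWy is [[481, 51]; [51, 8]]·[p, q]ᵀ = [633, 70]ᵀ.
Δ = 481·8 − 51² = 1247.
p = (633·8 − 51·70)/1247 = 1494/1247; q = (481·70 − 51·633)/1247 = 1387/1247.

p = 1.20, q = 1.11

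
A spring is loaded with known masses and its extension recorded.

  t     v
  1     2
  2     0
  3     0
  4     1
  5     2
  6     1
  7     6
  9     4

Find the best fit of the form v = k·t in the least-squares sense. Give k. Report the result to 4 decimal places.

With design matrix A, AᵀA = [[221]] and Aᵀv = [100]ᵀ.
Hence k = 100 / 221 ≈ 0.452489.

k = 0.4525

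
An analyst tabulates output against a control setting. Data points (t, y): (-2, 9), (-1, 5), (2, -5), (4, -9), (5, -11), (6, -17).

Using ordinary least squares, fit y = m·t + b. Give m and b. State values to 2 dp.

XᵀX·[m, b]ᵀ = Xᵀy reads: 86·m + 14·b = -226;  14·m + 6·b = -28.
(Σt·t = 86, Σt = 14, Σ1 = 6, Σt·y = -226, Σy = -28.)
Eliminating b: 6·(row 1) − 14·(row 2) gives 320·m = 6·(-226) − 14·(-28) = -964, so m = -241/80.
Then b = ((-28) − 14·(-241/80))/6 = 189/80.

m = -3.01, b = 2.36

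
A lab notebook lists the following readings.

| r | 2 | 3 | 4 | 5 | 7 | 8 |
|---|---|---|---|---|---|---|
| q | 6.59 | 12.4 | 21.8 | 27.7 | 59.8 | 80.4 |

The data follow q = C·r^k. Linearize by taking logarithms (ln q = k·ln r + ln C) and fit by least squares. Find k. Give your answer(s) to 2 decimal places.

Let Y = ln q. Fitting Y = k·ln r + ln C by least squares:
Σln r = 8.8128, Σ(ln r)² = 14.3101, Σln q = 19.2846, Σln r·ln q = 30.7743.
Equations: 14.3101·k + 8.8128·ln C = 30.7743;  8.8128·k + 6·ln C = 19.2846.
Δ = 14.3101·6 − (8.8128)² = 8.1947; k = (30.7743·6 − 8.8128·19.2846)/8.1947 = 1.79304, ln C = (14.3101·19.2846 − 8.8128·30.7743)/8.1947 = 0.58047.

k = 1.79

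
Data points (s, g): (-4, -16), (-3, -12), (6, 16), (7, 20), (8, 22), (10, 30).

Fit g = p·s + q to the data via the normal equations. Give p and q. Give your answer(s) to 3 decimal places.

p = 3.213, q = -2.854

Normal-equation sums: Σs·s = 274, Σs = 24, Σ1 = 6.
And Σs·g = 812, Σg = 60.
Normal equations: [[274, 24]; [24, 6]]·[p, q]ᵀ = [812, 60]ᵀ.
Δ = 274·6 − 24² = 1068.
p = (812·6 − 24·60)/1068 = 286/89; q = (274·60 − 24·812)/1068 = -254/89.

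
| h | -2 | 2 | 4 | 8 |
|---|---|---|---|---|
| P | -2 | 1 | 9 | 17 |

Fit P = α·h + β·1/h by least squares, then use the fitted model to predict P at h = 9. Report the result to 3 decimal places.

P̂ = 19.871

Entries of MᵀM: Σh·h = 88, Σh·1/h = 4, Σ1/h·1/h = 37/64.
Moment sums: Σh·P = 178, Σ1/h·P = 47/8.
Normal equations: [[88, 4]; [4, 37/64]]·[α, β]ᵀ = [178, 47/8]ᵀ.
Determinant 88·(37/64) − 4² = 279/8.
α = (178·(37/64) − 4·(47/8))/(279/8) = 847/372; β = (88·(47/8) − 4·178)/(279/8) = -520/93.
At h = 9: P̂ = (847/372)·(9) + (-520/93)·(1/9) = 66527/3348.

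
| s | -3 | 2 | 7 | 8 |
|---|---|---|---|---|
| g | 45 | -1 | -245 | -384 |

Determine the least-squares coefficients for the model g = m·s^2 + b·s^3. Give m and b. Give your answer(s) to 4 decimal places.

m = 1.9845, b = -0.9980

The normal system XᵀX·[m, b]ᵀ = Xᵀg is [[6594, 49364]; [49364, 380586]]·[m, b]ᵀ = [-36180, -281866]ᵀ.
det = 6594·380586 − 49364² = 72779588.
m = ((-36180)·380586 − 49364·(-281866))/72779588 = 36107936/18194897; b = (6594·(-281866) − 49364·(-36180))/72779588 = -2594103/2599271.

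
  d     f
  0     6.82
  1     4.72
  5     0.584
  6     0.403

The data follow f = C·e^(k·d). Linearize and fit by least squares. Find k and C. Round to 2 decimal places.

k = -0.49, C = 7.15

With ln fᵢ as the transformed response and dᵢ as the regressor:
XᵀX = [[62.0000, 12.0000]; [12.0000, 4]], rhs = [-6.5904, 2.0250]ᵀ  (here Σd = 12.0000, Σ(d)² = 62.0000, Σln f = 2.0250, Σd·ln f = -6.5904).
Slope k = (n·Σd·ln f − Σd·Σln f)/(n·Σ(d)² − (Σd)²) = (4·-6.5904 − 12.0000·2.0250)/104.0000 = -0.48713; ln C = (Σln f − k·Σd)/n = 1.96764, so C = exp(1.96764) = 7.15375.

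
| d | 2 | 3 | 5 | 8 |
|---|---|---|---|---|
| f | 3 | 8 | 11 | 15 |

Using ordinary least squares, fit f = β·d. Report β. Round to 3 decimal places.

β = 2.010

Forming XᵀX = [[102]] and Xᵀf = [205]ᵀ gives XᵀX·[β]ᵀ = Xᵀf.
Hence β = 205 / 102 ≈ 2.0098.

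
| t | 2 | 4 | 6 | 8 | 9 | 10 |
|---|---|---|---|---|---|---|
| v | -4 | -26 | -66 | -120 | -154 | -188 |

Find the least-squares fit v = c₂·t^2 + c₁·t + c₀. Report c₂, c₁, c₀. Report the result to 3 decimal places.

c₂ = -1.899, c₁ = -0.416, c₀ = 4.976

Entries of XᵀX: Σt^2·t^2 = 22225, Σt^2·t = 2529, Σt^2 = 301, Σt·t = 301, Σt = 39, Σ1 = 6.
Moment sums: Σt^2·v = -41762, Σt·v = -4734, Σv = -558.
Inverting the 3×3 Gram matrix, [c₂, c₁, c₀]ᵀ = [-6081/3202, -6657/16010, 39829/8005]ᵀ.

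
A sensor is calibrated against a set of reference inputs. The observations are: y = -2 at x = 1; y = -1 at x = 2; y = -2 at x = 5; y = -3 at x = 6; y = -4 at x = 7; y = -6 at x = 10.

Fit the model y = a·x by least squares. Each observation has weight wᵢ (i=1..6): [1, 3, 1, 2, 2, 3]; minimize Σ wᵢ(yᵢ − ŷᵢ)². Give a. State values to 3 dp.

a = -0.571

Forming AᵀWA = [[508]] and AᵀWy = [-290]ᵀ gives AᵀWA·[a]ᵀ = AᵀWy.
a = (-290)/508 = -0.570866.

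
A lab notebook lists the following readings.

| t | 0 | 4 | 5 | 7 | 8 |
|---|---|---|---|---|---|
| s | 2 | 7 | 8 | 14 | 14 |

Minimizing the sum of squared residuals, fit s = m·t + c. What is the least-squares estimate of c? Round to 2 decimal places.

Sums needed: Σt·t = 154, Σt = 24, Σ1 = 5.
Moment sums: Σt·s = 278, Σs = 45.
Δ = 154·5 − 24² = 194.
m = (278·5 − 24·45)/194 = 155/97; c = (154·45 − 24·278)/194 = 129/97.

c = 1.33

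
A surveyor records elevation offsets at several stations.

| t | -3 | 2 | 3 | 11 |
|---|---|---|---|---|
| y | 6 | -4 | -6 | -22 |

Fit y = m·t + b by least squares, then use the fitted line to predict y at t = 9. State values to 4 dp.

Sums needed: Σt·t = 143, Σt = 13, Σ1 = 4.
Right-hand side: Σt·y = -286, Σy = -26.
Normal equations: [[143, 13]; [13, 4]]·[m, b]ᵀ = [-286, -26]ᵀ.
det = 143·4 − 13² = 403.
m = ((-286)·4 − 13·(-26))/403 = -2; b = (143·(-26) − 13·(-286))/403 = 0.
At t = 9: ŷ = (-2)·(9) + (0)·(1) = -18.

ŷ = -18.0000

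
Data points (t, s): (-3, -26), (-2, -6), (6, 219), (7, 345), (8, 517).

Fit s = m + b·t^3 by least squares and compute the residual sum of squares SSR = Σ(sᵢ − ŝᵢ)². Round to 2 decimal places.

From the data, Σ1 = 5, Σt^3 = 1036, Σt^3·t^3 = 427242.
For Xᵀs: Σs = 1049, Σt^3·s = 431093.
Δ = 5·427242 − 1036² = 1062914.
m = (1049·427242 − 1036·431093)/1062914 = 782255/531457; b = (5·431093 − 1036·1049)/1062914 = 1068701/1062914.
Residuals: -345347/1062914, 303807/531457, 187120/531457, -1423623/1062914, 393558/531457; SSR = 3080935/1062914.

SSR = 2.90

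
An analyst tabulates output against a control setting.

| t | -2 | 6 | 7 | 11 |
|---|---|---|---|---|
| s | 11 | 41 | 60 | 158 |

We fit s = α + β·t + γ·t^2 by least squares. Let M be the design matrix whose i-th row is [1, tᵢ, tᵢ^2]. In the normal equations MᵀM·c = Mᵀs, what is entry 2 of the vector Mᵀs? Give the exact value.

Entry 2 ↔ basis t, so (Mᵀs)_{2} = Σᵢ (t)·sᵢ = (-2)·(11) + (6)·(41) + (7)·(60) + (11)·(158) = 2382.

2382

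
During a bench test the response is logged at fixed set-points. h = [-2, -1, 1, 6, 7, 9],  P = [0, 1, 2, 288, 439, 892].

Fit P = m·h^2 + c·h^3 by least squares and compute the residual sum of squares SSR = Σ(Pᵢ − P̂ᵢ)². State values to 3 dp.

SSR = 3.705

The normal system AᵀA·[m, c]ᵀ = AᵀP is [[10276, 83600]; [83600, 695812]]·[m, c]ᵀ = [104134, 863054]ᵀ.
Determinant 10276·695812 − 83600² = 161204112.
m = (104134·695812 − 83600·863054)/161204112 = 12765517/6716838; c = (10276·863054 − 83600·104134)/161204112 = 6797521/6716838.
Residuals: 1659050/3358419, 124807/1119473, -3064681/3358419, 1104366/1119473, -4184077/3358419, 336635/1119473; SSR = 4147580/1119473.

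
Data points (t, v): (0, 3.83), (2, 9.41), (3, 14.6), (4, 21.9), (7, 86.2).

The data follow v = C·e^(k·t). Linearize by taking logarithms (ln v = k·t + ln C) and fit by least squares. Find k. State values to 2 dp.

Taking logs, ln v = k·t + ln C, so regress ln v on t.
Σt = 16.0000, Σ(t)² = 78.0000, Σln v = 13.8088, Σt·ln v = 56.0692.
Normal system: [[78.0000, 16.0000]; [16.0000, 5]]·[k, ln C]ᵀ = [56.0692, 13.8088]ᵀ.
Δ = 78.0000·5 − (16.0000)² = 134.0000; k = (56.0692·5 − 16.0000·13.8088)/134.0000 = 0.44332, ln C = (78.0000·13.8088 − 16.0000·56.0692)/134.0000 = 1.34313.

k = 0.44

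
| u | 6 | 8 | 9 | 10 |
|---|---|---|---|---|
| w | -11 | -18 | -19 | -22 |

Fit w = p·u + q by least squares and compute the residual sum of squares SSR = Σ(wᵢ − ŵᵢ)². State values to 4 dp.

SSR = 1.8857

Compute the Gram sums: Σu·u = 281, Σu = 33, Σ1 = 4.
For Aᵀw: Σu·w = -601, Σw = -70.
AᵀA·[p, q]ᵀ = Aᵀw becomes [[281, 33]; [33, 4]]·[p, q]ᵀ = [-601, -70]ᵀ.
Eliminating q: 4·(row 1) − 33·(row 2) gives 35·p = 4·(-601) − 33·(-70) = -94, so p = -94/35.
Then q = ((-70) − 33·(-94/35))/4 = 163/35.
Residuals: 16/35, -41/35, 18/35, 1/5; SSR = 66/35.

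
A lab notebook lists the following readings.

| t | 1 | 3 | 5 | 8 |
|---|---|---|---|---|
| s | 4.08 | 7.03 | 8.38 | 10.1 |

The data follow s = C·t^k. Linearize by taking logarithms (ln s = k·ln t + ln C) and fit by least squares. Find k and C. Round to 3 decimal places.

k = 0.436, C = 4.164

With ln sᵢ as the transformed response and ln tᵢ as the regressor:
Sums: Σln t = 4.7875, Σ(ln t)² = 8.1213, Σln s = 7.7947, Σln t·ln s = 10.3727.
Normal system: [[8.1213, 4.7875]; [4.7875, 4]]·[k, ln C]ᵀ = [10.3727, 7.7947]ᵀ.
Slope k = (n·Σln t·ln s − Σln t·Σln s)/(n·Σ(ln t)² − (Σln t)²) = (4·10.3727 − 4.7875·7.7947)/9.5652 = 0.43636; ln C = (Σln s − k·Σln t)/n = 1.42639, so C = exp(1.42639) = 4.16366.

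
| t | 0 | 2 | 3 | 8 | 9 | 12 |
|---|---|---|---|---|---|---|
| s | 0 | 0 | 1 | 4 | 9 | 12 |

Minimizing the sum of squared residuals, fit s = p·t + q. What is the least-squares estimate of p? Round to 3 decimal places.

p = 1.030

Entries of AᵀA: Σt·t = 302, Σt = 34, Σ1 = 6.
For Aᵀs: Σt·s = 260, Σs = 26.
Normal equations: [[302, 34]; [34, 6]]·[p, q]ᵀ = [260, 26]ᵀ.
Eliminating q: 6·(row 1) − 34·(row 2) gives 656·p = 6·260 − 34·26 = 676, so p = 169/164.
Then q = (26 − 34·(169/164))/6 = -247/164.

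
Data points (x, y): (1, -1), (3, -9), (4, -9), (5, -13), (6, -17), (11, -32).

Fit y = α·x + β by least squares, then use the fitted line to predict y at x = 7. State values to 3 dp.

Normal-equation sums: Σx·x = 208, Σx = 30, Σ1 = 6.
For Mᵀy: Σx·y = -583, Σy = -81.
So MᵀM·[α, β]ᵀ = Mᵀy: [[208, 30]; [30, 6]]·[α, β]ᵀ = [-583, -81]ᵀ.
det = 208·6 − 30² = 348.
α = ((-583)·6 − 30·(-81))/348 = -89/29; β = (208·(-81) − 30·(-583))/348 = 107/58.
At x = 7: ŷ = (-89/29)·(7) + (107/58)·(1) = -1139/58.

ŷ = -19.638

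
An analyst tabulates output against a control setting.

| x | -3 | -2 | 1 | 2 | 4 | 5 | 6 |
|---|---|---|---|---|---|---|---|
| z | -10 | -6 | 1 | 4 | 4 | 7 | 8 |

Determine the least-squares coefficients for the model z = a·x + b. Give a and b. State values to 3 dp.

a = 1.907, b = -2.399

AᵀA·[a, b]ᵀ = Aᵀz reads: 95·a + 13·b = 150;  13·a + 7·b = 8.
Determinant 95·7 − 13² = 496.
a = (150·7 − 13·8)/496 = 473/248; b = (95·8 − 13·150)/496 = -595/248.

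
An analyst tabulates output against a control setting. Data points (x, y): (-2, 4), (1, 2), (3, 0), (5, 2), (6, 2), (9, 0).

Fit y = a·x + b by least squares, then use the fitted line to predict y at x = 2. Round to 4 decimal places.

Normal-equation sums: Σx·x = 156, Σx = 22, Σ1 = 6.
Right-hand side: Σx·y = 16, Σy = 10.
Normal equations: [[156, 22]; [22, 6]]·[a, b]ᵀ = [16, 10]ᵀ.
Eliminating b: 6·(row 1) − 22·(row 2) gives 452·a = 6·16 − 22·10 = -124, so a = -31/113.
Then b = (10 − 22·(-31/113))/6 = 302/113.
At x = 2: ŷ = (-31/113)·(2) + (302/113)·(1) = 240/113.

ŷ = 2.1239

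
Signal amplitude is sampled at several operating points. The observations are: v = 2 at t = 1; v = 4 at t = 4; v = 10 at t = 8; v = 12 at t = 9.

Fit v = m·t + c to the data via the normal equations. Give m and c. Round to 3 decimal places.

m = 1.268, c = 0.024

Forming MᵀM = [[162, 22]; [22, 4]] and Mᵀv = [206, 28]ᵀ gives MᵀM·[m, c]ᵀ = Mᵀv.
det = 162·4 − 22² = 164.
m = (206·4 − 22·28)/164 = 52/41; c = (162·28 − 22·206)/164 = 1/41.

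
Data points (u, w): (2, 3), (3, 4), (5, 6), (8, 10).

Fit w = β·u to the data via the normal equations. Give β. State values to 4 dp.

The normal equations are: 102·β = 128.
β = 128/102 = 1.2549.

β = 1.2549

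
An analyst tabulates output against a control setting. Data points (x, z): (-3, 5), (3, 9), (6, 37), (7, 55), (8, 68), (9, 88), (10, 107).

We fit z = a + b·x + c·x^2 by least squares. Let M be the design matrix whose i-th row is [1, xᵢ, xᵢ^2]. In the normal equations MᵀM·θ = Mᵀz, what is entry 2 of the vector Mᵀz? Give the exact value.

3025

Entry 2 ↔ basis x, so (Mᵀz)_{2} = Σᵢ (x)·zᵢ = (-3)·(5) + (3)·(9) + (6)·(37) + (7)·(55) + (8)·(68) + (9)·(88) + (10)·(107) = 3025.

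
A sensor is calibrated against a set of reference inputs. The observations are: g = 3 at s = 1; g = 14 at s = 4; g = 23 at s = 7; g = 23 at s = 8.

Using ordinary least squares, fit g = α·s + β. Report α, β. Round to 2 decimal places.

Entries of AᵀA: Σs·s = 130, Σs = 20, Σ1 = 4.
Right-hand side: Σs·g = 404, Σg = 63.
AᵀA·[α, β]ᵀ = Aᵀg becomes [[130, 20]; [20, 4]]·[α, β]ᵀ = [404, 63]ᵀ.
Δ = 130·4 − 20² = 120.
α = (404·4 − 20·63)/120 = 89/30; β = (130·63 − 20·404)/120 = 11/12.

α = 2.97, β = 0.92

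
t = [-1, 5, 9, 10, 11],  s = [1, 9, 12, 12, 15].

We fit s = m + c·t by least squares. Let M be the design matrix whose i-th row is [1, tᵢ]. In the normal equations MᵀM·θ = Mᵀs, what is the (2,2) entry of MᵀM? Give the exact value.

328

Row 2 ↔ basis t, column 2 ↔ basis t, so (MᵀM)_{2,2} = Σᵢ (t)·(t) = (-1)·(-1) + (5)·(5) + (9)·(9) + (10)·(10) + (11)·(11) = 328.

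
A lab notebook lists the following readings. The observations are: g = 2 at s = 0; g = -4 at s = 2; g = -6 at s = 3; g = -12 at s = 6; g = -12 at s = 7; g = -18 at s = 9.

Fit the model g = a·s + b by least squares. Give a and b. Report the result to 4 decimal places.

From the data, Σs·s = 179, Σs = 27, Σ1 = 6.
Moment sums: Σs·g = -344, Σg = -50.
Normal equations: [[179, 27]; [27, 6]]·[a, b]ᵀ = [-344, -50]ᵀ.
det = 179·6 − 27² = 345.
a = ((-344)·6 − 27·(-50))/345 = -238/115; b = (179·(-50) − 27·(-344))/345 = 338/345.

a = -2.0696, b = 0.9797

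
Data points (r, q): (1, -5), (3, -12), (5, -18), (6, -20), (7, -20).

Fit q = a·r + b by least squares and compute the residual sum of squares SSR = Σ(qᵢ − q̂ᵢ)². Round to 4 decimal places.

Sums needed: Σr·r = 120, Σr = 22, Σ1 = 5.
Right-hand side: Σr·q = -391, Σq = -75.
Determinant 120·5 − 22² = 116.
a = ((-391)·5 − 22·(-75))/116 = -305/116; b = (120·(-75) − 22·(-391))/116 = -199/58.
Residuals: 123/116, -79/116, -165/116, -23/29, 213/116; SSR = 883/116.

SSR = 7.6121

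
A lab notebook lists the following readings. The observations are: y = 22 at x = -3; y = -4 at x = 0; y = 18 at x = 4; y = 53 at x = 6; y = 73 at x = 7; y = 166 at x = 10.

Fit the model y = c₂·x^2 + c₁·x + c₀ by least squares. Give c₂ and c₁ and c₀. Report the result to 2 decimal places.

c₂ = 1.94, c₁ = -2.51, c₀ = -3.31

The normal equations are: 14034·c₂ + 1596·c₁ + 210·c₀ = 22571;  1596·c₂ + 210·c₁ + 24·c₀ = 2495;  210·c₂ + 24·c₁ + 6·c₀ = 328.
(Σx^2·x^2 = 14034, Σx^2·x = 1596, Σx^2 = 210, Σx·x = 210, Σx = 24, Σ1 = 6, Σx^2·y = 22571, Σx·y = 2495, Σy = 328.)
Solving the 3×3 system (Gaussian elimination) gives c₂ = 20557/10580, c₁ = -19901/7935, c₀ = -1521/460.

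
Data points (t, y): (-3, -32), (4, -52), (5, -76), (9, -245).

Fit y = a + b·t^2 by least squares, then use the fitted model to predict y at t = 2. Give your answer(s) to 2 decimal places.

From the data, Σ1 = 4, Σt^2 = 131, Σt^2·t^2 = 7523.
Moment sums: Σy = -405, Σt^2·y = -22865.
AᵀA·[a, b]ᵀ = Aᵀy becomes [[4, 131]; [131, 7523]]·[a, b]ᵀ = [-405, -22865]ᵀ.
Determinant 4·7523 − 131² = 12931.
a = ((-405)·7523 − 131·(-22865))/12931 = -51500/12931; b = (4·(-22865) − 131·(-405))/12931 = -38405/12931.
At t = 2: ŷ = (-51500/12931)·(1) + (-38405/12931)·(4) = -205120/12931.

ŷ = -15.86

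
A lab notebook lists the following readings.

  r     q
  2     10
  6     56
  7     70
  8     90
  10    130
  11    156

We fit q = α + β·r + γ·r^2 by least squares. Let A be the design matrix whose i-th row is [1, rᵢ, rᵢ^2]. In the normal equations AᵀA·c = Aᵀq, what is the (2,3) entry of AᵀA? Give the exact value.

Row 2 ↔ basis r, column 3 ↔ basis r^2, so (AᵀA)_{2,3} = Σᵢ (r)·(r^2) = (2)·(4) + (6)·(36) + (7)·(49) + (8)·(64) + (10)·(100) + (11)·(121) = 3410.

3410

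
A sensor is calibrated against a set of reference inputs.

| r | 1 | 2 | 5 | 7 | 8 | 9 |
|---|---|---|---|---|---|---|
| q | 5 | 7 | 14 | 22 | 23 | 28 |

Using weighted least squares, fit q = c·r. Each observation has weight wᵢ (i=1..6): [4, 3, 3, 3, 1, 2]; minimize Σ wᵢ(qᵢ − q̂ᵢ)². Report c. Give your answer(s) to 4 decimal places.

Setting ∂/∂c … = 0 gives: 464·c = 1422.
(Σwᵢ·r·r = 464, Σwᵢ·r·q = 1422.)
Hence c = 1422 / 464 ≈ 3.06466.

c = 3.0647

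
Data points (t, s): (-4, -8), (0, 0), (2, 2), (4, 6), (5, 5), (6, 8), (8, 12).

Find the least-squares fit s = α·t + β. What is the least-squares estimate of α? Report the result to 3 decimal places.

α = 1.571

Entries of XᵀX: Σt·t = 161, Σt = 21, Σ1 = 7.
Moment sums: Σt·s = 229, Σs = 25.
So XᵀX·[α, β]ᵀ = Xᵀs: [[161, 21]; [21, 7]]·[α, β]ᵀ = [229, 25]ᵀ.
det = 161·7 − 21² = 686.
α = (229·7 − 21·25)/686 = 11/7; β = (161·25 − 21·229)/686 = -8/7.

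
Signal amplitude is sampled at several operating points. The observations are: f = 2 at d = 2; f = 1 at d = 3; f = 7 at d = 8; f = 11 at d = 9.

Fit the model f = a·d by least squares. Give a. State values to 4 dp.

a = 1.0253

With design matrix X, XᵀX = [[158]] and Xᵀf = [162]ᵀ.
a = 162/158 = 1.02532.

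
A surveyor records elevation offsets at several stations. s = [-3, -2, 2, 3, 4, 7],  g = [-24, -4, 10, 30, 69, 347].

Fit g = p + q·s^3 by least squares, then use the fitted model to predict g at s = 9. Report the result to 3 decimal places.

From the data, Σ1 = 6, Σs^3 = 407, Σs^3·s^3 = 123331.
And Σg = 428, Σs^3·g = 125007.
Eliminating q: 123331·(row 1) − 407·(row 2) gives 574337·p = 123331·428 − 407·125007 = 1907819, so p = 1907819/574337.
Then q = (125007 − 407·(1907819/574337))/123331 = 575846/574337.
At s = 9: ĝ = (1907819/574337)·(1) + (575846/574337)·(729) = 421699553/574337.

ĝ = 734.237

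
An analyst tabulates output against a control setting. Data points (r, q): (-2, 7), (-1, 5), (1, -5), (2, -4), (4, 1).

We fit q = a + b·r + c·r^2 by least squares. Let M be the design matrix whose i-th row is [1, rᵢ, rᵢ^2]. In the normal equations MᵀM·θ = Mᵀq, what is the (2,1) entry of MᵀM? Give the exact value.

Row 2 ↔ basis r, column 1 ↔ basis 1, so (MᵀM)_{2,1} = Σᵢ r = (-2)·(1) + (-1)·(1) + (1)·(1) + (2)·(1) + (4)·(1) = 4.

4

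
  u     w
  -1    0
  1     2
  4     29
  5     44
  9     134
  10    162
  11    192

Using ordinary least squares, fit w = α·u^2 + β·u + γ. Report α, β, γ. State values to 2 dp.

Compute the Gram sums: Σu^2·u^2 = 32085, Σu^2·u = 3249, Σu^2 = 345, Σu·u = 345, Σu = 39, Σ1 = 7.
And Σu^2·w = 51852, Σu·w = 5276, Σw = 563.
Row-reducing yields α = 93301/64386, β = 36391/21462, γ = -671/1533.

α = 1.45, β = 1.70, γ = -0.44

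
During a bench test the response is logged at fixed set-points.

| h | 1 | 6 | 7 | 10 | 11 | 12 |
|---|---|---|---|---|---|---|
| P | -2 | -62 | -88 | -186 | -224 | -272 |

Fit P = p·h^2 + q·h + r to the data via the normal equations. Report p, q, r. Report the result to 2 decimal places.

p = -2.05, q = 2.23, r = -2.16

Forming XᵀX = [[49075, 4619, 451]; [4619, 451, 47]; [451, 47, 6]] and XᵀP = [-91418, -8578, -834]ᵀ gives XᵀX·[p, q, r]ᵀ = XᵀP.
Inverting the 3×3 Gram matrix, [p, q, r]ᵀ = [-5661/2758, 6141/2758, -2974/1379]ᵀ.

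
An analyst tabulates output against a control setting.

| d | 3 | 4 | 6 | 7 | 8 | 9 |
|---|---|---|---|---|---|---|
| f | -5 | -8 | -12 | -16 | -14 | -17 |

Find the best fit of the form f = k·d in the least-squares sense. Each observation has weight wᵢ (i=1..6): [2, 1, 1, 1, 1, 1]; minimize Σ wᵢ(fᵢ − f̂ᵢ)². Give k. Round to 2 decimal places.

k = -1.94

Sums needed: Σwᵢ·d·d = 264.
For AᵀWf: Σwᵢ·d·f = -511.
k = (-511)/264 = -1.93561.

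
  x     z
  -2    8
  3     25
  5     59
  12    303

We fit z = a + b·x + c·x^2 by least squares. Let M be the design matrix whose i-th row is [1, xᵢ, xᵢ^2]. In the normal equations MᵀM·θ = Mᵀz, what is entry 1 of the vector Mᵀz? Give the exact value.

Entry 1 ↔ basis 1, so (Mᵀz)_{1} = Σᵢ zᵢ = (1)·(8) + (1)·(25) + (1)·(59) + (1)·(303) = 395.

395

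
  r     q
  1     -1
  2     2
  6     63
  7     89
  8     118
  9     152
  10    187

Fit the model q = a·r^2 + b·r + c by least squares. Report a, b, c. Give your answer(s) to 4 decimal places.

a = 2.0048, b = -0.9465, c = -2.9889

XᵀX·[a, b, c]ᵀ = Xᵀq reads: 24371·a + 2809·b + 335·c = 45200;  2809·a + 335·b + 43·c = 5186;  335·a + 43·b + 7·c = 610.
Row-reducing yields a = 93508/46641, b = -44147/46641, c = -46469/15547.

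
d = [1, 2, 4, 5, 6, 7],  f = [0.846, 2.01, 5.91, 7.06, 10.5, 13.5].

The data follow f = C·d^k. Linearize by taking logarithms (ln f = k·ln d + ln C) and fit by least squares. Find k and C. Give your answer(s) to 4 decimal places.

Linearized form: ln f = k·ln d + ln C. From the 6 transformed points,
Σln d = 7.4265, Σ(ln d)² = 11.9895, Σln f = 9.2161, Σln d·ln f = 15.3701.
Equations: 11.9895·k + 7.4265·ln C = 15.3701;  7.4265·k + 6·ln C = 9.2161.
Δ = 11.9895·6 − (7.4265)² = 16.7835; k = (15.3701·6 − 7.4265·9.2161)/16.7835 = 1.41670, ln C = (11.9895·9.2161 − 7.4265·15.3701)/16.7835 = -0.21753, so C = exp(-0.21753) = 0.80451.

k = 1.4167, C = 0.8045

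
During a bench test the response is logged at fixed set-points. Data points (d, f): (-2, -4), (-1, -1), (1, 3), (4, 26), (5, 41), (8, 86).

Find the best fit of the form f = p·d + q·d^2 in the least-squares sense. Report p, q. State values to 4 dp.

p = 3.1912, q = 0.9448

Entries of MᵀM: Σd·d = 111, Σd·d^2 = 693, Σd^2·d^2 = 4995.
Right-hand side: Σd·f = 1009, Σd^2·f = 6931.
det = 111·4995 − 693² = 74196.
p = (1009·4995 − 693·6931)/74196 = 6577/2061; q = (111·6931 − 693·1009)/74196 = 5842/6183.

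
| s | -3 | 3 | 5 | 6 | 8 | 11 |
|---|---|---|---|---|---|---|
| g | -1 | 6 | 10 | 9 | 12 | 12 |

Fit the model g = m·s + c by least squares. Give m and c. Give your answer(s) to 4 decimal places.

The normal system XᵀX·[m, c]ᵀ = Xᵀg is [[264, 30]; [30, 6]]·[m, c]ᵀ = [353, 48]ᵀ.
Determinant 264·6 − 30² = 684.
m = (353·6 − 30·48)/684 = 113/114; c = (264·48 − 30·353)/684 = 347/114.

m = 0.9912, c = 3.0439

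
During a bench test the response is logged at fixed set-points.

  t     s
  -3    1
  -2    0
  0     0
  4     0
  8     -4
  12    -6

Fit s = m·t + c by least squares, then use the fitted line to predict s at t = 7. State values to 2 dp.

Entries of XᵀX: Σt·t = 237, Σt = 19, Σ1 = 6.
And Σt·s = -107, Σs = -9.
Normal equations: [[237, 19]; [19, 6]]·[m, c]ᵀ = [-107, -9]ᵀ.
det = 237·6 − 19² = 1061.
m = ((-107)·6 − 19·(-9))/1061 = -471/1061; c = (237·(-9) − 19·(-107))/1061 = -100/1061.
At t = 7: ŝ = (-471/1061)·(7) + (-100/1061)·(1) = -3397/1061.

ŝ = -3.20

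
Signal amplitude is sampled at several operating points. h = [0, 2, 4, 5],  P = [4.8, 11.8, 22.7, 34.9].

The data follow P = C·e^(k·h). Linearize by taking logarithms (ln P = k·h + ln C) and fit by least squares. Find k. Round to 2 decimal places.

Linearized form: ln P = k·h + ln C. From the 4 transformed points,
AᵀA = [[45.0000, 11.0000]; [11.0000, 4]], rhs = [35.1881, 10.7116]ᵀ  (here Σh = 11.0000, Σ(h)² = 45.0000, Σln P = 10.7116, Σh·ln P = 35.1881).
Slope k = (n·Σh·ln P − Σh·Σln P)/(n·Σ(h)² − (Σh)²) = (4·35.1881 − 11.0000·10.7116)/59.0000 = 0.38856; ln C = (Σln P − k·Σh)/n = 1.60935.

k = 0.39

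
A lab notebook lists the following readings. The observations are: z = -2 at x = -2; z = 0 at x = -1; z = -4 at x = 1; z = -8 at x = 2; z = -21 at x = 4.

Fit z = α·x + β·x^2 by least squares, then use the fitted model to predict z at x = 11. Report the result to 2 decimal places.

Compute the Gram sums: Σx·x = 26, Σx·x^2 = 64, Σx^2·x^2 = 290.
And Σx·z = -100, Σx^2·z = -380.
So MᵀM·[α, β]ᵀ = Mᵀz: [[26, 64]; [64, 290]]·[α, β]ᵀ = [-100, -380]ᵀ.
det = 26·290 − 64² = 3444.
α = ((-100)·290 − 64·(-380))/3444 = -390/287; β = (26·(-380) − 64·(-100))/3444 = -290/287.
At x = 11: ẑ = (-390/287)·(11) + (-290/287)·(121) = -39380/287.

ẑ = -137.21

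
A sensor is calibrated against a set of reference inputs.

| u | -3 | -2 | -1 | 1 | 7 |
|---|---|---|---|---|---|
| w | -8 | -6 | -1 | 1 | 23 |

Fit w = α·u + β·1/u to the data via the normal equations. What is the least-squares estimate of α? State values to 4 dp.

The normal system XᵀX·[α, β]ᵀ = Xᵀw is [[64, 5]; [5, 4201/1764]]·[α, β]ᵀ = [199, 230/21]ᵀ.
Determinant 64·(4201/1764) − 5² = 56191/441.
α = (199·(4201/1764) − 5·(230/21))/(56191/441) = 739399/224764; β = (64·(230/21) − 5·199)/(56191/441) = -129675/56191.

α = 3.2897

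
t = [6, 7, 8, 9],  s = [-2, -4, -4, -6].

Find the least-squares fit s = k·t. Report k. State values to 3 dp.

k = -0.548

Setting ∂/∂k … = 0 gives: 230·k = -126.
(Σt·t = 230, Σt·s = -126.)
Hence k = -126 / 230 ≈ -0.547826.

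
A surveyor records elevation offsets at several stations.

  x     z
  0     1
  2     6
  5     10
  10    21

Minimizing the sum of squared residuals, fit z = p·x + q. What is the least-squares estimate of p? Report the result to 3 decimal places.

With design matrix M, MᵀM = [[129, 17]; [17, 4]] and Mᵀz = [272, 38]ᵀ.
det = 129·4 − 17² = 227.
p = (272·4 − 17·38)/227 = 442/227; q = (129·38 − 17·272)/227 = 278/227.

p = 1.947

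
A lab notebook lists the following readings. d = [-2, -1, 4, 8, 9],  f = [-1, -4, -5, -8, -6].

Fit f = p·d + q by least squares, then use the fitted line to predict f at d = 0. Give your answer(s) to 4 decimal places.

f̂ = -3.1779

Entries of AᵀA: Σd·d = 166, Σd = 18, Σ1 = 5.
And Σd·f = -132, Σf = -24.
AᵀA·[p, q]ᵀ = Aᵀf becomes [[166, 18]; [18, 5]]·[p, q]ᵀ = [-132, -24]ᵀ.
det = 166·5 − 18² = 506.
p = ((-132)·5 − 18·(-24))/506 = -114/253; q = (166·(-24) − 18·(-132))/506 = -804/253.
At d = 0: f̂ = (-114/253)·(0) + (-804/253)·(1) = -804/253.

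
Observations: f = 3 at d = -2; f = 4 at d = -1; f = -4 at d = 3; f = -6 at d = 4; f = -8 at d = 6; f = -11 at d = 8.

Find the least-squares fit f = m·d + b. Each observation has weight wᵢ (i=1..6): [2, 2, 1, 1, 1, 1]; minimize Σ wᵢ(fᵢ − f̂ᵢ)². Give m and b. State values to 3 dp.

m = -1.533, b = 1.000

Forming XᵀWX = [[135, 15]; [15, 8]] and XᵀWf = [-192, -15]ᵀ gives XᵀWX·[m, b]ᵀ = XᵀWf.
Δ = 135·8 − 15² = 855.
m = ((-192)·8 − 15·(-15))/855 = -23/15; b = (135·(-15) − 15·(-192))/855 = 1.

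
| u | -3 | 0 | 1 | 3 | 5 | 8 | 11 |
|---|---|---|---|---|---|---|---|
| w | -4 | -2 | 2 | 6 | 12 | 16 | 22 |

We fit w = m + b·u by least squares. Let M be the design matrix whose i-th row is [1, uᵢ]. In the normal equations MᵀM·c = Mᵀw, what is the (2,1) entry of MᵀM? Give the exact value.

25

Row 2 ↔ basis u, column 1 ↔ basis 1, so (MᵀM)_{2,1} = Σᵢ u = (-3)·(1) + (0)·(1) + (1)·(1) + (3)·(1) + (5)·(1) + (8)·(1) + (11)·(1) = 25.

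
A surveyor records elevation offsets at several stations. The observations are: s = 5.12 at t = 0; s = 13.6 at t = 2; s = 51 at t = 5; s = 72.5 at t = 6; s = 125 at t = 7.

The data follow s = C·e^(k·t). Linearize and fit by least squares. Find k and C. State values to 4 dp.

k = 0.4480, C = 5.2882

Taking logs, ln s = k·t + ln C, so regress ln s on t.
Over the data: Σt = 20.0000, Σ(t)² = 114.0000, Σln s = 17.2870, Σt·ln s = 84.3790.
Normal system: [[114.0000, 20.0000]; [20.0000, 5]]·[k, ln C]ᵀ = [84.3790, 17.2870]ᵀ.
Δ = 114.0000·5 − (20.0000)² = 170.0000; k = (84.3790·5 − 20.0000·17.2870)/170.0000 = 0.44798, ln C = (114.0000·17.2870 − 20.0000·84.3790)/170.0000 = 1.66549, so C = exp(1.66549) = 5.28824.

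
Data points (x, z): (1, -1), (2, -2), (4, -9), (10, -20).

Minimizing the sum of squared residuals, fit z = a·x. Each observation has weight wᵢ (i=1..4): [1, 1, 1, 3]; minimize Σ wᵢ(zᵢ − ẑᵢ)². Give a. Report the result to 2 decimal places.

Forming AᵀWA = [[321]] and AᵀWz = [-641]ᵀ gives AᵀWA·[a]ᵀ = AᵀWz.
a = (-641)/321 = -1.99688.

a = -2.00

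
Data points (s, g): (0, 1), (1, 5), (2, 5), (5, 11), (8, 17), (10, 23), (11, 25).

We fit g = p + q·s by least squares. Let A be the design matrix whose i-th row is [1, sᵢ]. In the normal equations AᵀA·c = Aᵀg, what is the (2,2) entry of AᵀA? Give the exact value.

Row 2 ↔ basis s, column 2 ↔ basis s, so (AᵀA)_{2,2} = Σᵢ (s)·(s) = (0)·(0) + (1)·(1) + (2)·(2) + (5)·(5) + (8)·(8) + (10)·(10) + (11)·(11) = 315.

315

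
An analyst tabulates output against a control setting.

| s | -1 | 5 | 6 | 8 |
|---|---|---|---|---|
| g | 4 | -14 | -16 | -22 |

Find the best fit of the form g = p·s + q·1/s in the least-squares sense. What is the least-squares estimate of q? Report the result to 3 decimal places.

The normal equations are: 126·p + 4·q = -346;  4·p + (15601/14400)·q = -733/60.
Eliminating q: (15601/14400)·(row 1) − 4·(row 2) gives (96407/800)·p = (15601/14400)·(-346) − 4·(-733/60) = -2347133/7200, so p = -2347133/867663.
Then q = ((-733/60) − 4·(-2347133/867663))/(15601/14400) = -124240/96407.

q = -1.289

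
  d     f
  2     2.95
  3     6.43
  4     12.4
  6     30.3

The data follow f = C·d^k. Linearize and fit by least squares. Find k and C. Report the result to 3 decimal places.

k = 2.131, C = 0.651

Let Y = ln f. Fitting Y = k·ln d + ln C by least squares:
XᵀX = [[6.8196, 4.9698]; [4.9698, 4]], rhs = [12.3966, 8.8716]ᵀ  (here Σln d = 4.9698, Σ(ln d)² = 6.8196, Σln f = 8.8716, Σln d·ln f = 12.3966).
Slope k = (n·Σln d·ln f − Σln d·Σln f)/(n·Σ(ln d)² − (Σln d)²) = (4·12.3966 − 4.9698·8.8716)/2.5794 = 2.13069; ln C = (Σln f − k·Σln d)/n = -0.42938, so C = exp(-0.42938) = 0.65091.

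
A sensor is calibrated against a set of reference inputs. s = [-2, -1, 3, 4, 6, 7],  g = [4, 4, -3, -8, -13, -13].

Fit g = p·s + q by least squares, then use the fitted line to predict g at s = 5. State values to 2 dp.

With design matrix M, MᵀM = [[115, 17]; [17, 6]] and Mᵀg = [-222, -29]ᵀ.
Determinant 115·6 − 17² = 401.
p = ((-222)·6 − 17·(-29))/401 = -839/401; q = (115·(-29) − 17·(-222))/401 = 439/401.
At s = 5: ĝ = (-839/401)·(5) + (439/401)·(1) = -3756/401.

ĝ = -9.37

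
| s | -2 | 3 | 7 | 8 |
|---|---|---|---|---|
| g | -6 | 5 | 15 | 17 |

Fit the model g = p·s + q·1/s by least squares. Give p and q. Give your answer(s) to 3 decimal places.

Sums needed: Σs·s = 126, Σs·1/s = 4, Σ1/s·1/s = 11209/28224.
And Σs·g = 268, Σ1/s·g = 1501/168.
Normal equations: [[126, 4]; [4, 11209/28224]]·[p, q]ᵀ = [268, 1501/168]ᵀ.
Δ = 126·(11209/28224) − 4² = 7625/224.
p = (268·(11209/28224) − 4·(1501/168))/(7625/224) = 199534/96075; q = (126·(1501/168) − 4·268)/(7625/224) = 2408/1525.

p = 2.077, q = 1.579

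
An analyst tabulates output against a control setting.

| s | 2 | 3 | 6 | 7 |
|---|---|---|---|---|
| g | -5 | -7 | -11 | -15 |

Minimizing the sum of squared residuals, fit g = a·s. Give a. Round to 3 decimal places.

Compute the Gram sums: Σs·s = 98.
And Σs·g = -202.
So XᵀX·[a]ᵀ = Xᵀg: [[98]]·[a]ᵀ = [-202]ᵀ.
a = (-202)/98 = -2.06122.

a = -2.061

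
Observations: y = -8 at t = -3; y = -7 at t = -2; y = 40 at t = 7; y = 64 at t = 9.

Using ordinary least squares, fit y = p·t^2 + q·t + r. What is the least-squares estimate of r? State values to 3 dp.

r = -5.067

XᵀX·[p, q, r]ᵀ = Xᵀy reads: 9059·p + 1037·q + 143·r = 7044;  1037·p + 143·q + 11·r = 894;  143·p + 11·q + 4·r = 89.
Row-reducing yields p = 973/1699, q = 4228/1699, r = -8609/1699.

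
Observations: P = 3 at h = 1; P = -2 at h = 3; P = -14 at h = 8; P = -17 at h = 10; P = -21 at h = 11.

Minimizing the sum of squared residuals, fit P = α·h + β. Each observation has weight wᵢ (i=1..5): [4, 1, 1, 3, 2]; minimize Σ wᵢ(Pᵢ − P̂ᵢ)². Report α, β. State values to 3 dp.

Compute the Gram sums: Σwᵢ·h·h = 619, Σwᵢ·h = 67, Σwᵢ·1 = 11.
Right-hand side: Σwᵢ·h·P = -1078, Σwᵢ·P = -97.
So AᵀWA·[α, β]ᵀ = AᵀWP: [[619, 67]; [67, 11]]·[α, β]ᵀ = [-1078, -97]ᵀ.
det = 619·11 − 67² = 2320.
α = ((-1078)·11 − 67·(-97))/2320 = -5359/2320; β = (619·(-97) − 67·(-1078))/2320 = 12183/2320.

α = -2.310, β = 5.251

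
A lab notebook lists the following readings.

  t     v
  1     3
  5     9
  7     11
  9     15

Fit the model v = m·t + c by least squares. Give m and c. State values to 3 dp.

m = 1.457, c = 1.486

Forming XᵀX = [[156, 22]; [22, 4]] and Xᵀv = [260, 38]ᵀ gives XᵀX·[m, c]ᵀ = Xᵀv.
det = 156·4 − 22² = 140.
m = (260·4 − 22·38)/140 = 51/35; c = (156·38 − 22·260)/140 = 52/35.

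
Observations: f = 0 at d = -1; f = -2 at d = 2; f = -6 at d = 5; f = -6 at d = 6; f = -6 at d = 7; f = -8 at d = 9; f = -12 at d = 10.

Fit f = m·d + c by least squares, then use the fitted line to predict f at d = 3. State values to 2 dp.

Sums needed: Σd·d = 296, Σd = 38, Σ1 = 7.
Right-hand side: Σd·f = -304, Σf = -40.
So MᵀM·[m, c]ᵀ = Mᵀf: [[296, 38]; [38, 7]]·[m, c]ᵀ = [-304, -40]ᵀ.
Eliminating c: 7·(row 1) − 38·(row 2) gives 628·m = 7·(-304) − 38·(-40) = -608, so m = -152/157.
Then c = ((-40) − 38·(-152/157))/7 = -72/157.
At d = 3: f̂ = (-152/157)·(3) + (-72/157)·(1) = -528/157.

f̂ = -3.36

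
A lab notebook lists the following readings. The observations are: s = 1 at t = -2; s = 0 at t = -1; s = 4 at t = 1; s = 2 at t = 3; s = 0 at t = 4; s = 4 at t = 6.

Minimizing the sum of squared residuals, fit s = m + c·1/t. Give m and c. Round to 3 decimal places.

MᵀM·[m, c]ᵀ = Mᵀs reads: 6·m + (1/4)·c = 11;  (1/4)·m + (353/144)·c = 29/6.
Δ = 6·(353/144) − (1/4)² = 703/48.
m = (11·(353/144) − (1/4)·(29/6))/(703/48) = 3709/2109; c = (6·(29/6) − (1/4)·11)/(703/48) = 1260/703.

m = 1.759, c = 1.792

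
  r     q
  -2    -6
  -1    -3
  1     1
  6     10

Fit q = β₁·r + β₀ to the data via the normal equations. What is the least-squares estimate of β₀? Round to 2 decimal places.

β₀ = -1.45

Setting ∂/∂β₁ … = 0 gives: 42·β₁ + 4·β₀ = 76;  4·β₁ + 4·β₀ = 2.
(Σr·r = 42, Σr = 4, Σ1 = 4, Σr·q = 76, Σq = 2.)
Eliminating β₀: 4·(row 1) − 4·(row 2) gives 152·β₁ = 4·76 − 4·2 = 296, so β₁ = 37/19.
Then β₀ = (2 − 4·(37/19))/4 = -55/38.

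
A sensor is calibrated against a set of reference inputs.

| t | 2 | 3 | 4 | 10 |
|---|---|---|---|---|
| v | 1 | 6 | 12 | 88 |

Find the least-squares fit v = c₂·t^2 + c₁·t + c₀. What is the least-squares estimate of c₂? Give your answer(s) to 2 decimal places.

c₂ = 0.89

XᵀX·[c₂, c₁, c₀]ᵀ = Xᵀv reads: 10353·c₂ + 1099·c₁ + 129·c₀ = 9050;  1099·c₂ + 129·c₁ + 19·c₀ = 948;  129·c₂ + 19·c₁ + 4·c₀ = 107.
(Σt^2·t^2 = 10353, Σt^2·t = 1099, Σt^2 = 129, Σt·t = 129, Σt = 19, Σ1 = 4, Σt^2·v = 9050, Σt·v = 948, Σv = 107.)
Row-reducing yields c₂ = 1257/1412, c₁ = 1253/7060, c₀ = -4947/1765.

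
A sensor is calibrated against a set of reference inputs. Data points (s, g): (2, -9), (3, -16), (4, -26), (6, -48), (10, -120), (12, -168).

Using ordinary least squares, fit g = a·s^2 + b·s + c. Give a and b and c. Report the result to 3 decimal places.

a = -1.007, b = -1.759, c = -1.798

The normal equations are: 32385·a + 3043·b + 309·c = -38516;  3043·a + 309·b + 37·c = -3674;  309·a + 37·b + 6·c = -387.
Row-reducing yields a = -11339/11262, b = -6605/3754, c = -10124/5631.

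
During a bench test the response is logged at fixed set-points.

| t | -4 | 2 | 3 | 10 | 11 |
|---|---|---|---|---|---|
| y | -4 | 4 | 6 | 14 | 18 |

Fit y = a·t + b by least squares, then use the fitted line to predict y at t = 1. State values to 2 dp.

Normal-equation sums: Σt·t = 250, Σt = 22, Σ1 = 5.
For Mᵀy: Σt·y = 380, Σy = 38.
So MᵀM·[a, b]ᵀ = Mᵀy: [[250, 22]; [22, 5]]·[a, b]ᵀ = [380, 38]ᵀ.
Determinant 250·5 − 22² = 766.
a = (380·5 − 22·38)/766 = 532/383; b = (250·38 − 22·380)/766 = 570/383.
At t = 1: ŷ = (532/383)·(1) + (570/383)·(1) = 1102/383.

ŷ = 2.88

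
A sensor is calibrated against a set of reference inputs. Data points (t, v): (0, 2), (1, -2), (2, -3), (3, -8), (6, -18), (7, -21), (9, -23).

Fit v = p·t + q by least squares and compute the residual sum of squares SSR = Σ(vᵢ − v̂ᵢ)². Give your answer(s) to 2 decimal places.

The normal equations are: 180·p + 28·q = -494;  28·p + 7·q = -73.
(Σt·t = 180, Σt = 28, Σ1 = 7, Σt·v = -494, Σv = -73.)
Determinant 180·7 − 28² = 476.
p = ((-494)·7 − 28·(-73))/476 = -101/34; q = (180·(-73) − 28·(-494))/476 = 173/119.
Residuals: 65/119, -115/238, 177/119, -129/238, -194/119, -395/238, 543/238; SSR = 1625/119.

SSR = 13.66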